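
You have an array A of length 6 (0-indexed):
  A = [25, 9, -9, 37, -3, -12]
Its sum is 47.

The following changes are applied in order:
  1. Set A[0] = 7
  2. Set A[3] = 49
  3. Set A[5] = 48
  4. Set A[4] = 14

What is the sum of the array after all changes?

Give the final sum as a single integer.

Initial sum: 47
Change 1: A[0] 25 -> 7, delta = -18, sum = 29
Change 2: A[3] 37 -> 49, delta = 12, sum = 41
Change 3: A[5] -12 -> 48, delta = 60, sum = 101
Change 4: A[4] -3 -> 14, delta = 17, sum = 118

Answer: 118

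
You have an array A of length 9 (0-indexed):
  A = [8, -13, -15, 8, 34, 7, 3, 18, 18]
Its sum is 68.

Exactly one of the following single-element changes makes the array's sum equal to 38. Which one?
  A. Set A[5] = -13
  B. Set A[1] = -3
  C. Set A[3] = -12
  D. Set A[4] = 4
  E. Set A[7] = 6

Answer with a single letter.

Option A: A[5] 7->-13, delta=-20, new_sum=68+(-20)=48
Option B: A[1] -13->-3, delta=10, new_sum=68+(10)=78
Option C: A[3] 8->-12, delta=-20, new_sum=68+(-20)=48
Option D: A[4] 34->4, delta=-30, new_sum=68+(-30)=38 <-- matches target
Option E: A[7] 18->6, delta=-12, new_sum=68+(-12)=56

Answer: D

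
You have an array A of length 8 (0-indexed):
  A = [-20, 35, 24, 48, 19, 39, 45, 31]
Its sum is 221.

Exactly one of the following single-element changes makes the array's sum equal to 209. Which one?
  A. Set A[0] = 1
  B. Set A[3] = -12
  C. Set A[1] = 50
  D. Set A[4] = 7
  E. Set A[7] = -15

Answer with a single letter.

Answer: D

Derivation:
Option A: A[0] -20->1, delta=21, new_sum=221+(21)=242
Option B: A[3] 48->-12, delta=-60, new_sum=221+(-60)=161
Option C: A[1] 35->50, delta=15, new_sum=221+(15)=236
Option D: A[4] 19->7, delta=-12, new_sum=221+(-12)=209 <-- matches target
Option E: A[7] 31->-15, delta=-46, new_sum=221+(-46)=175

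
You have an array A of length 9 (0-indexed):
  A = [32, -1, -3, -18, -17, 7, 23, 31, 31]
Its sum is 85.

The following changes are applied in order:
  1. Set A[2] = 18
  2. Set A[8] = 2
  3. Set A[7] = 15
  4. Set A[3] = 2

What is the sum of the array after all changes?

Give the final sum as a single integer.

Initial sum: 85
Change 1: A[2] -3 -> 18, delta = 21, sum = 106
Change 2: A[8] 31 -> 2, delta = -29, sum = 77
Change 3: A[7] 31 -> 15, delta = -16, sum = 61
Change 4: A[3] -18 -> 2, delta = 20, sum = 81

Answer: 81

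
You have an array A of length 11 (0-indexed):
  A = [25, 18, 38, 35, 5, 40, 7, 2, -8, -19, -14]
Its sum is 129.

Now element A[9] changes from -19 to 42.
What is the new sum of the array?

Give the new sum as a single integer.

Old value at index 9: -19
New value at index 9: 42
Delta = 42 - -19 = 61
New sum = old_sum + delta = 129 + (61) = 190

Answer: 190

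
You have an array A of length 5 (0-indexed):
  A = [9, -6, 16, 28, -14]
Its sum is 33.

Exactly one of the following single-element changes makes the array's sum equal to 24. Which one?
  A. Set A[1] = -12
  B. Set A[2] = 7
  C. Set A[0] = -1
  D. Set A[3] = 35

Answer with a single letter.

Option A: A[1] -6->-12, delta=-6, new_sum=33+(-6)=27
Option B: A[2] 16->7, delta=-9, new_sum=33+(-9)=24 <-- matches target
Option C: A[0] 9->-1, delta=-10, new_sum=33+(-10)=23
Option D: A[3] 28->35, delta=7, new_sum=33+(7)=40

Answer: B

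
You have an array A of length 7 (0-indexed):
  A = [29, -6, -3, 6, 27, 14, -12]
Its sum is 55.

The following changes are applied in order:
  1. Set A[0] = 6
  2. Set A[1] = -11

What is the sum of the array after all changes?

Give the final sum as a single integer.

Answer: 27

Derivation:
Initial sum: 55
Change 1: A[0] 29 -> 6, delta = -23, sum = 32
Change 2: A[1] -6 -> -11, delta = -5, sum = 27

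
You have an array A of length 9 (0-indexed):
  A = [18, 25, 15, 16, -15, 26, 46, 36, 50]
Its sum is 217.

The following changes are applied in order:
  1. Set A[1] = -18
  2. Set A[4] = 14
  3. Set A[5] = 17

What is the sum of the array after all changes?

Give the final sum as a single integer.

Initial sum: 217
Change 1: A[1] 25 -> -18, delta = -43, sum = 174
Change 2: A[4] -15 -> 14, delta = 29, sum = 203
Change 3: A[5] 26 -> 17, delta = -9, sum = 194

Answer: 194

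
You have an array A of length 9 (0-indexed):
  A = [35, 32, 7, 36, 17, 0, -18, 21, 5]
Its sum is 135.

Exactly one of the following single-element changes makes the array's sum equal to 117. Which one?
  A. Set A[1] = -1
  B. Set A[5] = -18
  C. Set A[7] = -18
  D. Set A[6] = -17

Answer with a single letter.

Option A: A[1] 32->-1, delta=-33, new_sum=135+(-33)=102
Option B: A[5] 0->-18, delta=-18, new_sum=135+(-18)=117 <-- matches target
Option C: A[7] 21->-18, delta=-39, new_sum=135+(-39)=96
Option D: A[6] -18->-17, delta=1, new_sum=135+(1)=136

Answer: B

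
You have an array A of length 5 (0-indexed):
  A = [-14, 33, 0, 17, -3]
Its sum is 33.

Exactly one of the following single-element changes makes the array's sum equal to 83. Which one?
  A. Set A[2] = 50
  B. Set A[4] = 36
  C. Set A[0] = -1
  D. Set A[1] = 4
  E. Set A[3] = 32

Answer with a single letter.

Answer: A

Derivation:
Option A: A[2] 0->50, delta=50, new_sum=33+(50)=83 <-- matches target
Option B: A[4] -3->36, delta=39, new_sum=33+(39)=72
Option C: A[0] -14->-1, delta=13, new_sum=33+(13)=46
Option D: A[1] 33->4, delta=-29, new_sum=33+(-29)=4
Option E: A[3] 17->32, delta=15, new_sum=33+(15)=48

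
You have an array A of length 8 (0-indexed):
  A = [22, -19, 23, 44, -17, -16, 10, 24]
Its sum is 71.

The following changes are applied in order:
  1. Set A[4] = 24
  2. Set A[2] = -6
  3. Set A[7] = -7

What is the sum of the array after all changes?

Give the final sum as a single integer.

Answer: 52

Derivation:
Initial sum: 71
Change 1: A[4] -17 -> 24, delta = 41, sum = 112
Change 2: A[2] 23 -> -6, delta = -29, sum = 83
Change 3: A[7] 24 -> -7, delta = -31, sum = 52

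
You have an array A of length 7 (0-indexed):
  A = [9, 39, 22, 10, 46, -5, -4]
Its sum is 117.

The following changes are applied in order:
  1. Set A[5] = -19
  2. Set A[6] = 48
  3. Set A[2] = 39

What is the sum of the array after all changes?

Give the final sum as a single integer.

Initial sum: 117
Change 1: A[5] -5 -> -19, delta = -14, sum = 103
Change 2: A[6] -4 -> 48, delta = 52, sum = 155
Change 3: A[2] 22 -> 39, delta = 17, sum = 172

Answer: 172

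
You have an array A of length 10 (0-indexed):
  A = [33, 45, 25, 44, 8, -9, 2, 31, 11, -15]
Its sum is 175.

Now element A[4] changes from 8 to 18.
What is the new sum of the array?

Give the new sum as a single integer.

Answer: 185

Derivation:
Old value at index 4: 8
New value at index 4: 18
Delta = 18 - 8 = 10
New sum = old_sum + delta = 175 + (10) = 185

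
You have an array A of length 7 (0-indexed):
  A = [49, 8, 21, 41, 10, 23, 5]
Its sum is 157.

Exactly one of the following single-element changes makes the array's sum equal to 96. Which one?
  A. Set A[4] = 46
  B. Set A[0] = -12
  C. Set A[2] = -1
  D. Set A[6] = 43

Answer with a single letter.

Answer: B

Derivation:
Option A: A[4] 10->46, delta=36, new_sum=157+(36)=193
Option B: A[0] 49->-12, delta=-61, new_sum=157+(-61)=96 <-- matches target
Option C: A[2] 21->-1, delta=-22, new_sum=157+(-22)=135
Option D: A[6] 5->43, delta=38, new_sum=157+(38)=195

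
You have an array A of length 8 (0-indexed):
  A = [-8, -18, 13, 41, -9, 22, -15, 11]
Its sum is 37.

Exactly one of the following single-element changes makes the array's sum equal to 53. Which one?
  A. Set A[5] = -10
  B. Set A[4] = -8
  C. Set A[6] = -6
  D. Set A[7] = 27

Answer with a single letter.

Answer: D

Derivation:
Option A: A[5] 22->-10, delta=-32, new_sum=37+(-32)=5
Option B: A[4] -9->-8, delta=1, new_sum=37+(1)=38
Option C: A[6] -15->-6, delta=9, new_sum=37+(9)=46
Option D: A[7] 11->27, delta=16, new_sum=37+(16)=53 <-- matches target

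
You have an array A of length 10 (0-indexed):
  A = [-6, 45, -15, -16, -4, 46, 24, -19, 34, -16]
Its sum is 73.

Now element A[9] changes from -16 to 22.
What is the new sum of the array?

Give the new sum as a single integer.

Old value at index 9: -16
New value at index 9: 22
Delta = 22 - -16 = 38
New sum = old_sum + delta = 73 + (38) = 111

Answer: 111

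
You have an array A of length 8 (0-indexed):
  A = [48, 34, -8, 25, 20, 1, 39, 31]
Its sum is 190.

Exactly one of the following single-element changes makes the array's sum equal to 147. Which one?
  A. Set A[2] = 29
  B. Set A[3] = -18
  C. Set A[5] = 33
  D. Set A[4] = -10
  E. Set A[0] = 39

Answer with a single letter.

Option A: A[2] -8->29, delta=37, new_sum=190+(37)=227
Option B: A[3] 25->-18, delta=-43, new_sum=190+(-43)=147 <-- matches target
Option C: A[5] 1->33, delta=32, new_sum=190+(32)=222
Option D: A[4] 20->-10, delta=-30, new_sum=190+(-30)=160
Option E: A[0] 48->39, delta=-9, new_sum=190+(-9)=181

Answer: B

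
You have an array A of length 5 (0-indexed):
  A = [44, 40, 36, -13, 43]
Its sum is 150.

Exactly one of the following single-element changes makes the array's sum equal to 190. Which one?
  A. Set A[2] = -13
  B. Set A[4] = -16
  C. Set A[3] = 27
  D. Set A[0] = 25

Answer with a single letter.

Answer: C

Derivation:
Option A: A[2] 36->-13, delta=-49, new_sum=150+(-49)=101
Option B: A[4] 43->-16, delta=-59, new_sum=150+(-59)=91
Option C: A[3] -13->27, delta=40, new_sum=150+(40)=190 <-- matches target
Option D: A[0] 44->25, delta=-19, new_sum=150+(-19)=131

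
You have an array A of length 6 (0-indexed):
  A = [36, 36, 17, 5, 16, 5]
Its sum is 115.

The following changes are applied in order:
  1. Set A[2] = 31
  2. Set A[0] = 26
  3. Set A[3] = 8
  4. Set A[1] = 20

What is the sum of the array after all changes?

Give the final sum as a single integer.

Answer: 106

Derivation:
Initial sum: 115
Change 1: A[2] 17 -> 31, delta = 14, sum = 129
Change 2: A[0] 36 -> 26, delta = -10, sum = 119
Change 3: A[3] 5 -> 8, delta = 3, sum = 122
Change 4: A[1] 36 -> 20, delta = -16, sum = 106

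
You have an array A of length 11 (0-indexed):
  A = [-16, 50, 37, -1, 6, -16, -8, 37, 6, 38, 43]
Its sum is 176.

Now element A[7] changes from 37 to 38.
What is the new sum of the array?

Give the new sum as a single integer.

Answer: 177

Derivation:
Old value at index 7: 37
New value at index 7: 38
Delta = 38 - 37 = 1
New sum = old_sum + delta = 176 + (1) = 177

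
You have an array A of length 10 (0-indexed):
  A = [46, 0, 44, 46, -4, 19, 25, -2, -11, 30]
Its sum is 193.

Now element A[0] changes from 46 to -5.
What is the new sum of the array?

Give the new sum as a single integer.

Answer: 142

Derivation:
Old value at index 0: 46
New value at index 0: -5
Delta = -5 - 46 = -51
New sum = old_sum + delta = 193 + (-51) = 142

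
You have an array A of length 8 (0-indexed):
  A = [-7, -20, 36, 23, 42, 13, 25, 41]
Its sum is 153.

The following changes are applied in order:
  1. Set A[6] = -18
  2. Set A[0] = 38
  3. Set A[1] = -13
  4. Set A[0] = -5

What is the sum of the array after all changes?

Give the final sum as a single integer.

Initial sum: 153
Change 1: A[6] 25 -> -18, delta = -43, sum = 110
Change 2: A[0] -7 -> 38, delta = 45, sum = 155
Change 3: A[1] -20 -> -13, delta = 7, sum = 162
Change 4: A[0] 38 -> -5, delta = -43, sum = 119

Answer: 119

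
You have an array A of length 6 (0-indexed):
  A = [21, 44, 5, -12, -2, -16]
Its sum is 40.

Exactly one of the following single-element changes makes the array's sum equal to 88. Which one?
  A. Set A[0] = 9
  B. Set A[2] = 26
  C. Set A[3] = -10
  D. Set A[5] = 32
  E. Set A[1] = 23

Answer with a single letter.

Option A: A[0] 21->9, delta=-12, new_sum=40+(-12)=28
Option B: A[2] 5->26, delta=21, new_sum=40+(21)=61
Option C: A[3] -12->-10, delta=2, new_sum=40+(2)=42
Option D: A[5] -16->32, delta=48, new_sum=40+(48)=88 <-- matches target
Option E: A[1] 44->23, delta=-21, new_sum=40+(-21)=19

Answer: D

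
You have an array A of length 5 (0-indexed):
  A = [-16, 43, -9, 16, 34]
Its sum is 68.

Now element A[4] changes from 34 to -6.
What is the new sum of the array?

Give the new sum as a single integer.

Answer: 28

Derivation:
Old value at index 4: 34
New value at index 4: -6
Delta = -6 - 34 = -40
New sum = old_sum + delta = 68 + (-40) = 28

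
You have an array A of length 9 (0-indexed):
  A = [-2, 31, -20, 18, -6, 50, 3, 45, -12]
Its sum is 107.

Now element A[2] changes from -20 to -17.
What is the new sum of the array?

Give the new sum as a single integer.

Old value at index 2: -20
New value at index 2: -17
Delta = -17 - -20 = 3
New sum = old_sum + delta = 107 + (3) = 110

Answer: 110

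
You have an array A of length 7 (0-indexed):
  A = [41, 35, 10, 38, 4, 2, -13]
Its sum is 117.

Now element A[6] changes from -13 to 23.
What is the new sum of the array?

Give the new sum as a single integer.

Answer: 153

Derivation:
Old value at index 6: -13
New value at index 6: 23
Delta = 23 - -13 = 36
New sum = old_sum + delta = 117 + (36) = 153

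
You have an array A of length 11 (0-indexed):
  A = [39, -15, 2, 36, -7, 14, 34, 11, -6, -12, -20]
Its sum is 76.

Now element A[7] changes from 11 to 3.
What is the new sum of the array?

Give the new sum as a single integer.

Answer: 68

Derivation:
Old value at index 7: 11
New value at index 7: 3
Delta = 3 - 11 = -8
New sum = old_sum + delta = 76 + (-8) = 68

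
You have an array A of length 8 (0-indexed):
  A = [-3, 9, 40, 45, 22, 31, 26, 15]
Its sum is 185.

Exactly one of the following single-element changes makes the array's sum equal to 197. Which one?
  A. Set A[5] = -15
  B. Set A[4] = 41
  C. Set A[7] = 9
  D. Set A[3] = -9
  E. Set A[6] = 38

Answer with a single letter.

Answer: E

Derivation:
Option A: A[5] 31->-15, delta=-46, new_sum=185+(-46)=139
Option B: A[4] 22->41, delta=19, new_sum=185+(19)=204
Option C: A[7] 15->9, delta=-6, new_sum=185+(-6)=179
Option D: A[3] 45->-9, delta=-54, new_sum=185+(-54)=131
Option E: A[6] 26->38, delta=12, new_sum=185+(12)=197 <-- matches target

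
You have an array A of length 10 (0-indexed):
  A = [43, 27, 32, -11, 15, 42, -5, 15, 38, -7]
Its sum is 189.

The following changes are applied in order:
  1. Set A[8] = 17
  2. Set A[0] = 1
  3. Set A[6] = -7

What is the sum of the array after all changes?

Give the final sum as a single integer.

Initial sum: 189
Change 1: A[8] 38 -> 17, delta = -21, sum = 168
Change 2: A[0] 43 -> 1, delta = -42, sum = 126
Change 3: A[6] -5 -> -7, delta = -2, sum = 124

Answer: 124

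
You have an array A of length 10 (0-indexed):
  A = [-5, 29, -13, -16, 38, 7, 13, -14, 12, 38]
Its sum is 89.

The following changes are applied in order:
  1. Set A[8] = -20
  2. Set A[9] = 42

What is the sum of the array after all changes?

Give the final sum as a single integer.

Initial sum: 89
Change 1: A[8] 12 -> -20, delta = -32, sum = 57
Change 2: A[9] 38 -> 42, delta = 4, sum = 61

Answer: 61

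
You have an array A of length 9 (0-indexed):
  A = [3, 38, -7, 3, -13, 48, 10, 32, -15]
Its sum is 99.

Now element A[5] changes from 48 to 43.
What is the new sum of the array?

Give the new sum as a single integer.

Old value at index 5: 48
New value at index 5: 43
Delta = 43 - 48 = -5
New sum = old_sum + delta = 99 + (-5) = 94

Answer: 94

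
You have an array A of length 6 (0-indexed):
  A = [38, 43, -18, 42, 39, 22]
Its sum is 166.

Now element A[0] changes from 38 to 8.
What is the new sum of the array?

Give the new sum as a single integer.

Answer: 136

Derivation:
Old value at index 0: 38
New value at index 0: 8
Delta = 8 - 38 = -30
New sum = old_sum + delta = 166 + (-30) = 136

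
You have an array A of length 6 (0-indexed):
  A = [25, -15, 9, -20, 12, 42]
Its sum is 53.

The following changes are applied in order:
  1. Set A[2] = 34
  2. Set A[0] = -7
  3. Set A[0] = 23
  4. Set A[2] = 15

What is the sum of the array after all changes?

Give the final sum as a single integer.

Initial sum: 53
Change 1: A[2] 9 -> 34, delta = 25, sum = 78
Change 2: A[0] 25 -> -7, delta = -32, sum = 46
Change 3: A[0] -7 -> 23, delta = 30, sum = 76
Change 4: A[2] 34 -> 15, delta = -19, sum = 57

Answer: 57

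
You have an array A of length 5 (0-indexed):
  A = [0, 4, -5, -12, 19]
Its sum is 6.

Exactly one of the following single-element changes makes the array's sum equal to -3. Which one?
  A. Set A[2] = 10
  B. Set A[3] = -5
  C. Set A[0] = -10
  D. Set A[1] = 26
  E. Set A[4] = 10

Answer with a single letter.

Answer: E

Derivation:
Option A: A[2] -5->10, delta=15, new_sum=6+(15)=21
Option B: A[3] -12->-5, delta=7, new_sum=6+(7)=13
Option C: A[0] 0->-10, delta=-10, new_sum=6+(-10)=-4
Option D: A[1] 4->26, delta=22, new_sum=6+(22)=28
Option E: A[4] 19->10, delta=-9, new_sum=6+(-9)=-3 <-- matches target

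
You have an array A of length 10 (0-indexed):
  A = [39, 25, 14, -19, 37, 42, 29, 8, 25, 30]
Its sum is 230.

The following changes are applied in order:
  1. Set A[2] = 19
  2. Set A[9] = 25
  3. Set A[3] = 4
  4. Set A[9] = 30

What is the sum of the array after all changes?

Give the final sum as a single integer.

Initial sum: 230
Change 1: A[2] 14 -> 19, delta = 5, sum = 235
Change 2: A[9] 30 -> 25, delta = -5, sum = 230
Change 3: A[3] -19 -> 4, delta = 23, sum = 253
Change 4: A[9] 25 -> 30, delta = 5, sum = 258

Answer: 258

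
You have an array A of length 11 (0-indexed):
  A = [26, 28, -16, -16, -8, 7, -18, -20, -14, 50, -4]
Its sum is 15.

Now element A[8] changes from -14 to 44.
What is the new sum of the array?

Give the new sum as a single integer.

Answer: 73

Derivation:
Old value at index 8: -14
New value at index 8: 44
Delta = 44 - -14 = 58
New sum = old_sum + delta = 15 + (58) = 73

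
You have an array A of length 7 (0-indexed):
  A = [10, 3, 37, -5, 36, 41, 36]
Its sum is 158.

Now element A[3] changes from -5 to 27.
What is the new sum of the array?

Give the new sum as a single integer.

Answer: 190

Derivation:
Old value at index 3: -5
New value at index 3: 27
Delta = 27 - -5 = 32
New sum = old_sum + delta = 158 + (32) = 190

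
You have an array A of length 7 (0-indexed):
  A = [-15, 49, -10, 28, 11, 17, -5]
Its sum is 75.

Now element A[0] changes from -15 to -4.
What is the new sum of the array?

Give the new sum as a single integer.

Old value at index 0: -15
New value at index 0: -4
Delta = -4 - -15 = 11
New sum = old_sum + delta = 75 + (11) = 86

Answer: 86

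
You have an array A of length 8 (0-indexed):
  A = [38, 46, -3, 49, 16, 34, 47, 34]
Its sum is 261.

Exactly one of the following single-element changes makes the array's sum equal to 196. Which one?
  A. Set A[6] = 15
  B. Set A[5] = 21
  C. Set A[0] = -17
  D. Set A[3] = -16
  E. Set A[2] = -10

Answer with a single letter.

Answer: D

Derivation:
Option A: A[6] 47->15, delta=-32, new_sum=261+(-32)=229
Option B: A[5] 34->21, delta=-13, new_sum=261+(-13)=248
Option C: A[0] 38->-17, delta=-55, new_sum=261+(-55)=206
Option D: A[3] 49->-16, delta=-65, new_sum=261+(-65)=196 <-- matches target
Option E: A[2] -3->-10, delta=-7, new_sum=261+(-7)=254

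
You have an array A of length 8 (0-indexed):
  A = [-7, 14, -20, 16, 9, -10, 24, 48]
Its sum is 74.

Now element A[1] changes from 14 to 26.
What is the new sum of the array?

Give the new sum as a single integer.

Answer: 86

Derivation:
Old value at index 1: 14
New value at index 1: 26
Delta = 26 - 14 = 12
New sum = old_sum + delta = 74 + (12) = 86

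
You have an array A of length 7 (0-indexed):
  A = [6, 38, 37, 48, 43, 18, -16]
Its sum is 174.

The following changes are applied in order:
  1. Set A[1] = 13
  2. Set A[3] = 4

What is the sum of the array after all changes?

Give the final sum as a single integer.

Initial sum: 174
Change 1: A[1] 38 -> 13, delta = -25, sum = 149
Change 2: A[3] 48 -> 4, delta = -44, sum = 105

Answer: 105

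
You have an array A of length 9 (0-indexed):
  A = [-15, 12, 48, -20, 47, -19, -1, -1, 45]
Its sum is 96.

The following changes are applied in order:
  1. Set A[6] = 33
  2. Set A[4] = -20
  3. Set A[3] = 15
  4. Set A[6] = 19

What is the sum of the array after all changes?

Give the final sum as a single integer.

Answer: 84

Derivation:
Initial sum: 96
Change 1: A[6] -1 -> 33, delta = 34, sum = 130
Change 2: A[4] 47 -> -20, delta = -67, sum = 63
Change 3: A[3] -20 -> 15, delta = 35, sum = 98
Change 4: A[6] 33 -> 19, delta = -14, sum = 84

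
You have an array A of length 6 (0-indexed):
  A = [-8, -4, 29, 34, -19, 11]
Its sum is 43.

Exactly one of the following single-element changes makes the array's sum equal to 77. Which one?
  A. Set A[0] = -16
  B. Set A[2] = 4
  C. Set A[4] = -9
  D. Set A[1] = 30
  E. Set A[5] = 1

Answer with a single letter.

Option A: A[0] -8->-16, delta=-8, new_sum=43+(-8)=35
Option B: A[2] 29->4, delta=-25, new_sum=43+(-25)=18
Option C: A[4] -19->-9, delta=10, new_sum=43+(10)=53
Option D: A[1] -4->30, delta=34, new_sum=43+(34)=77 <-- matches target
Option E: A[5] 11->1, delta=-10, new_sum=43+(-10)=33

Answer: D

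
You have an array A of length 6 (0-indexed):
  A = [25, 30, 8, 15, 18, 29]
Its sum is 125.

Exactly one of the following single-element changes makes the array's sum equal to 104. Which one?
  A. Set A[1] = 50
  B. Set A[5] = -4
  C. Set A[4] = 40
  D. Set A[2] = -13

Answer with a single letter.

Option A: A[1] 30->50, delta=20, new_sum=125+(20)=145
Option B: A[5] 29->-4, delta=-33, new_sum=125+(-33)=92
Option C: A[4] 18->40, delta=22, new_sum=125+(22)=147
Option D: A[2] 8->-13, delta=-21, new_sum=125+(-21)=104 <-- matches target

Answer: D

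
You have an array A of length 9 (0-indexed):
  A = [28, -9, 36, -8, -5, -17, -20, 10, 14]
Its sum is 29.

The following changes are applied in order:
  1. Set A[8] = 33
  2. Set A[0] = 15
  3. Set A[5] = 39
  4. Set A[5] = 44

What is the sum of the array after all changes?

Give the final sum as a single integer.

Answer: 96

Derivation:
Initial sum: 29
Change 1: A[8] 14 -> 33, delta = 19, sum = 48
Change 2: A[0] 28 -> 15, delta = -13, sum = 35
Change 3: A[5] -17 -> 39, delta = 56, sum = 91
Change 4: A[5] 39 -> 44, delta = 5, sum = 96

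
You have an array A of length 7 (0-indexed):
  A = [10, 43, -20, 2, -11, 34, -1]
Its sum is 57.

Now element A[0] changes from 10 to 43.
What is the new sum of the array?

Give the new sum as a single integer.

Old value at index 0: 10
New value at index 0: 43
Delta = 43 - 10 = 33
New sum = old_sum + delta = 57 + (33) = 90

Answer: 90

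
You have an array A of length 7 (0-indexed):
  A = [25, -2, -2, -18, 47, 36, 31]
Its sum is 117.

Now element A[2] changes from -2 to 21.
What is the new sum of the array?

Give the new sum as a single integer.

Answer: 140

Derivation:
Old value at index 2: -2
New value at index 2: 21
Delta = 21 - -2 = 23
New sum = old_sum + delta = 117 + (23) = 140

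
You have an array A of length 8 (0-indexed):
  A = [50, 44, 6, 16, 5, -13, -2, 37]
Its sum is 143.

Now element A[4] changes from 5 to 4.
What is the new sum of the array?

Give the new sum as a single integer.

Answer: 142

Derivation:
Old value at index 4: 5
New value at index 4: 4
Delta = 4 - 5 = -1
New sum = old_sum + delta = 143 + (-1) = 142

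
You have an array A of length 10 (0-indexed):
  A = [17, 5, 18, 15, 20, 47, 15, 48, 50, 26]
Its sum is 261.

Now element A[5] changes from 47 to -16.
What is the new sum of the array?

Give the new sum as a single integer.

Old value at index 5: 47
New value at index 5: -16
Delta = -16 - 47 = -63
New sum = old_sum + delta = 261 + (-63) = 198

Answer: 198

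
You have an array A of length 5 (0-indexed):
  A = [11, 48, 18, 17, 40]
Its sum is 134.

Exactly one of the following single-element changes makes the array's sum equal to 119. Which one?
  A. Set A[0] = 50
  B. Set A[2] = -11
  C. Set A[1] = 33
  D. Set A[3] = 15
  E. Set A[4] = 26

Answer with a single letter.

Answer: C

Derivation:
Option A: A[0] 11->50, delta=39, new_sum=134+(39)=173
Option B: A[2] 18->-11, delta=-29, new_sum=134+(-29)=105
Option C: A[1] 48->33, delta=-15, new_sum=134+(-15)=119 <-- matches target
Option D: A[3] 17->15, delta=-2, new_sum=134+(-2)=132
Option E: A[4] 40->26, delta=-14, new_sum=134+(-14)=120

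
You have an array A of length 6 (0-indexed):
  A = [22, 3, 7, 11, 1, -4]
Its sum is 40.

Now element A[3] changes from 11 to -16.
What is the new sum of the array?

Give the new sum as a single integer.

Old value at index 3: 11
New value at index 3: -16
Delta = -16 - 11 = -27
New sum = old_sum + delta = 40 + (-27) = 13

Answer: 13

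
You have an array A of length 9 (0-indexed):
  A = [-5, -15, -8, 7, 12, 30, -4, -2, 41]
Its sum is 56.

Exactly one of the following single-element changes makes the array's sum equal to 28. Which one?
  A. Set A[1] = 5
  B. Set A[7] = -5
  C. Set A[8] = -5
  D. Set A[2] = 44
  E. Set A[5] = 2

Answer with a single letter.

Answer: E

Derivation:
Option A: A[1] -15->5, delta=20, new_sum=56+(20)=76
Option B: A[7] -2->-5, delta=-3, new_sum=56+(-3)=53
Option C: A[8] 41->-5, delta=-46, new_sum=56+(-46)=10
Option D: A[2] -8->44, delta=52, new_sum=56+(52)=108
Option E: A[5] 30->2, delta=-28, new_sum=56+(-28)=28 <-- matches target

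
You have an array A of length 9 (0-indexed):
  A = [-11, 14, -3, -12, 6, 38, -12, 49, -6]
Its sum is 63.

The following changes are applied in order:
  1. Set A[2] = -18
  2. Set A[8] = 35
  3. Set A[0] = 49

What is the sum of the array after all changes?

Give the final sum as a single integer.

Initial sum: 63
Change 1: A[2] -3 -> -18, delta = -15, sum = 48
Change 2: A[8] -6 -> 35, delta = 41, sum = 89
Change 3: A[0] -11 -> 49, delta = 60, sum = 149

Answer: 149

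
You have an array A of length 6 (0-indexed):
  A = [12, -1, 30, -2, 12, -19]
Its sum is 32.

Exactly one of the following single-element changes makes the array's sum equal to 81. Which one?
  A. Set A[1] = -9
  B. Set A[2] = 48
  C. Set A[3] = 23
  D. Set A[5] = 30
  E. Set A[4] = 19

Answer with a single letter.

Option A: A[1] -1->-9, delta=-8, new_sum=32+(-8)=24
Option B: A[2] 30->48, delta=18, new_sum=32+(18)=50
Option C: A[3] -2->23, delta=25, new_sum=32+(25)=57
Option D: A[5] -19->30, delta=49, new_sum=32+(49)=81 <-- matches target
Option E: A[4] 12->19, delta=7, new_sum=32+(7)=39

Answer: D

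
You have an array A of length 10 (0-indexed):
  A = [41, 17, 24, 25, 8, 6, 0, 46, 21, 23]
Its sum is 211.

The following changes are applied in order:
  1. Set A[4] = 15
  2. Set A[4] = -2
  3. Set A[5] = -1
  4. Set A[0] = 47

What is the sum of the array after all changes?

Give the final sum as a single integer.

Initial sum: 211
Change 1: A[4] 8 -> 15, delta = 7, sum = 218
Change 2: A[4] 15 -> -2, delta = -17, sum = 201
Change 3: A[5] 6 -> -1, delta = -7, sum = 194
Change 4: A[0] 41 -> 47, delta = 6, sum = 200

Answer: 200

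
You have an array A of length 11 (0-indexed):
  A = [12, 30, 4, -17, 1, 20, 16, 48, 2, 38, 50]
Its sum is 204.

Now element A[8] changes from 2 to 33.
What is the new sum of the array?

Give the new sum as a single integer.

Answer: 235

Derivation:
Old value at index 8: 2
New value at index 8: 33
Delta = 33 - 2 = 31
New sum = old_sum + delta = 204 + (31) = 235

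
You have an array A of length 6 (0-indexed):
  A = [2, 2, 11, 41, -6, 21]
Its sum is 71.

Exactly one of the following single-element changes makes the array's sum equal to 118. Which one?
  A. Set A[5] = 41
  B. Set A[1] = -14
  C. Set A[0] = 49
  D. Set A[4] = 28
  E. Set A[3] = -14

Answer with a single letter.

Option A: A[5] 21->41, delta=20, new_sum=71+(20)=91
Option B: A[1] 2->-14, delta=-16, new_sum=71+(-16)=55
Option C: A[0] 2->49, delta=47, new_sum=71+(47)=118 <-- matches target
Option D: A[4] -6->28, delta=34, new_sum=71+(34)=105
Option E: A[3] 41->-14, delta=-55, new_sum=71+(-55)=16

Answer: C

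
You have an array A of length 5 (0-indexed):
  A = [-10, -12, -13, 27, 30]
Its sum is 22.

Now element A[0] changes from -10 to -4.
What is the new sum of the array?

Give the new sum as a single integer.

Old value at index 0: -10
New value at index 0: -4
Delta = -4 - -10 = 6
New sum = old_sum + delta = 22 + (6) = 28

Answer: 28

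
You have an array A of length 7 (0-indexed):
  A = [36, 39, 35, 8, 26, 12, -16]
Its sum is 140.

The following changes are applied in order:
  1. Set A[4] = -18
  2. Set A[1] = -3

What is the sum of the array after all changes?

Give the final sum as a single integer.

Initial sum: 140
Change 1: A[4] 26 -> -18, delta = -44, sum = 96
Change 2: A[1] 39 -> -3, delta = -42, sum = 54

Answer: 54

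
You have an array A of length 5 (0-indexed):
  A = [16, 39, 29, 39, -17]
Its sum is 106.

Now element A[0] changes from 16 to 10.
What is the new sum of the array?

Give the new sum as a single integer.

Answer: 100

Derivation:
Old value at index 0: 16
New value at index 0: 10
Delta = 10 - 16 = -6
New sum = old_sum + delta = 106 + (-6) = 100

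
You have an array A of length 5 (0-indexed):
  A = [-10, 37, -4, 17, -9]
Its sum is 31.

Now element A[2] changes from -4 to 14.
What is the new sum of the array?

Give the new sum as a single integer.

Answer: 49

Derivation:
Old value at index 2: -4
New value at index 2: 14
Delta = 14 - -4 = 18
New sum = old_sum + delta = 31 + (18) = 49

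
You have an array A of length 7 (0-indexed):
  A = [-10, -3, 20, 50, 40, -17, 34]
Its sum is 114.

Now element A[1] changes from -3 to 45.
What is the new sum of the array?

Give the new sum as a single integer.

Answer: 162

Derivation:
Old value at index 1: -3
New value at index 1: 45
Delta = 45 - -3 = 48
New sum = old_sum + delta = 114 + (48) = 162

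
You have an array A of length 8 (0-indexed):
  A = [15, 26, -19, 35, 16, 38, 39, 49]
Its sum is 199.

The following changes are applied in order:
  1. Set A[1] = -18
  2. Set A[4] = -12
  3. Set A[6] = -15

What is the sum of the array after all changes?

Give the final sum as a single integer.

Initial sum: 199
Change 1: A[1] 26 -> -18, delta = -44, sum = 155
Change 2: A[4] 16 -> -12, delta = -28, sum = 127
Change 3: A[6] 39 -> -15, delta = -54, sum = 73

Answer: 73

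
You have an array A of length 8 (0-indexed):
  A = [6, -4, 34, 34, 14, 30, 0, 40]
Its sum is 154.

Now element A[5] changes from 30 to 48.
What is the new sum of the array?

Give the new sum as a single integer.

Old value at index 5: 30
New value at index 5: 48
Delta = 48 - 30 = 18
New sum = old_sum + delta = 154 + (18) = 172

Answer: 172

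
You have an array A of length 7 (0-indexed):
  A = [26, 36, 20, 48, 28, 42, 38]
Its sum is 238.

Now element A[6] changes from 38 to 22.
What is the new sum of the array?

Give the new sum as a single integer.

Answer: 222

Derivation:
Old value at index 6: 38
New value at index 6: 22
Delta = 22 - 38 = -16
New sum = old_sum + delta = 238 + (-16) = 222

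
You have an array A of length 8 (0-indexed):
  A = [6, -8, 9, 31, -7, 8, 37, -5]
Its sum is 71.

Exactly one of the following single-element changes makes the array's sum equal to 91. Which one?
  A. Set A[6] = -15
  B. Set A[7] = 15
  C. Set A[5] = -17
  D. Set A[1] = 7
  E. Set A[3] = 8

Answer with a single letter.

Answer: B

Derivation:
Option A: A[6] 37->-15, delta=-52, new_sum=71+(-52)=19
Option B: A[7] -5->15, delta=20, new_sum=71+(20)=91 <-- matches target
Option C: A[5] 8->-17, delta=-25, new_sum=71+(-25)=46
Option D: A[1] -8->7, delta=15, new_sum=71+(15)=86
Option E: A[3] 31->8, delta=-23, new_sum=71+(-23)=48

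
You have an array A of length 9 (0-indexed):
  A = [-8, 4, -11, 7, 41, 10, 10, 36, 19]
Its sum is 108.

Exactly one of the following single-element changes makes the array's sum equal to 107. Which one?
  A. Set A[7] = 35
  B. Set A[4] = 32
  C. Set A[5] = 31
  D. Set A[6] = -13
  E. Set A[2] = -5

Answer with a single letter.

Option A: A[7] 36->35, delta=-1, new_sum=108+(-1)=107 <-- matches target
Option B: A[4] 41->32, delta=-9, new_sum=108+(-9)=99
Option C: A[5] 10->31, delta=21, new_sum=108+(21)=129
Option D: A[6] 10->-13, delta=-23, new_sum=108+(-23)=85
Option E: A[2] -11->-5, delta=6, new_sum=108+(6)=114

Answer: A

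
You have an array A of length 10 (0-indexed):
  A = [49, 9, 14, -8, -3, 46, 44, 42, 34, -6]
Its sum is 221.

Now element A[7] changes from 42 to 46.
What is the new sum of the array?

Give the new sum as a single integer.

Answer: 225

Derivation:
Old value at index 7: 42
New value at index 7: 46
Delta = 46 - 42 = 4
New sum = old_sum + delta = 221 + (4) = 225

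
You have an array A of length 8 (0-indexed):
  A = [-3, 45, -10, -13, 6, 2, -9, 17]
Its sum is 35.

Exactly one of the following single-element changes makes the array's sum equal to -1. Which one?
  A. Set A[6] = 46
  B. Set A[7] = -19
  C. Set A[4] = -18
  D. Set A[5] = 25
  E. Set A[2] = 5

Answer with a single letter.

Answer: B

Derivation:
Option A: A[6] -9->46, delta=55, new_sum=35+(55)=90
Option B: A[7] 17->-19, delta=-36, new_sum=35+(-36)=-1 <-- matches target
Option C: A[4] 6->-18, delta=-24, new_sum=35+(-24)=11
Option D: A[5] 2->25, delta=23, new_sum=35+(23)=58
Option E: A[2] -10->5, delta=15, new_sum=35+(15)=50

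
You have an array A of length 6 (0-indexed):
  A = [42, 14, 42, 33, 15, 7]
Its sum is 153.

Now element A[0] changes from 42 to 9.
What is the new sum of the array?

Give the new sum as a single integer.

Answer: 120

Derivation:
Old value at index 0: 42
New value at index 0: 9
Delta = 9 - 42 = -33
New sum = old_sum + delta = 153 + (-33) = 120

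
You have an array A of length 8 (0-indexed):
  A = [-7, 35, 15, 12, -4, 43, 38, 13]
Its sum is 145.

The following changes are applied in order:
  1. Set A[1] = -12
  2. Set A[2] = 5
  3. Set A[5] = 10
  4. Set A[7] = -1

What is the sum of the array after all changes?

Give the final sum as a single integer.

Initial sum: 145
Change 1: A[1] 35 -> -12, delta = -47, sum = 98
Change 2: A[2] 15 -> 5, delta = -10, sum = 88
Change 3: A[5] 43 -> 10, delta = -33, sum = 55
Change 4: A[7] 13 -> -1, delta = -14, sum = 41

Answer: 41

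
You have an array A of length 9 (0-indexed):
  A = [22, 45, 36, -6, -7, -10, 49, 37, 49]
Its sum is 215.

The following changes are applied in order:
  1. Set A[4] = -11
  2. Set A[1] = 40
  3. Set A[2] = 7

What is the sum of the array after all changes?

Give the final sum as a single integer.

Answer: 177

Derivation:
Initial sum: 215
Change 1: A[4] -7 -> -11, delta = -4, sum = 211
Change 2: A[1] 45 -> 40, delta = -5, sum = 206
Change 3: A[2] 36 -> 7, delta = -29, sum = 177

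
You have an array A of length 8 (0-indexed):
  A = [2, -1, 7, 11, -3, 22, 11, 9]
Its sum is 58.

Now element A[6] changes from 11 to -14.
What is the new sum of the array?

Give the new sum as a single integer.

Old value at index 6: 11
New value at index 6: -14
Delta = -14 - 11 = -25
New sum = old_sum + delta = 58 + (-25) = 33

Answer: 33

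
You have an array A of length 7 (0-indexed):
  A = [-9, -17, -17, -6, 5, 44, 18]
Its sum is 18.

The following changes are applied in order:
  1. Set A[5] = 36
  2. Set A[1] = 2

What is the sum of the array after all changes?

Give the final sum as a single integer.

Initial sum: 18
Change 1: A[5] 44 -> 36, delta = -8, sum = 10
Change 2: A[1] -17 -> 2, delta = 19, sum = 29

Answer: 29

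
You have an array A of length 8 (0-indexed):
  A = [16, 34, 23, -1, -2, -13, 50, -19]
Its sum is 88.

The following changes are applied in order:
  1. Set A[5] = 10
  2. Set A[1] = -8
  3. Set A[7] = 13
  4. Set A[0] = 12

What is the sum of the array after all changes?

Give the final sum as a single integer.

Initial sum: 88
Change 1: A[5] -13 -> 10, delta = 23, sum = 111
Change 2: A[1] 34 -> -8, delta = -42, sum = 69
Change 3: A[7] -19 -> 13, delta = 32, sum = 101
Change 4: A[0] 16 -> 12, delta = -4, sum = 97

Answer: 97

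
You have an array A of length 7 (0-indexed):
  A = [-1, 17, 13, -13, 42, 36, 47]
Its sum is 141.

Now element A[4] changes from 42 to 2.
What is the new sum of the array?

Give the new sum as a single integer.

Old value at index 4: 42
New value at index 4: 2
Delta = 2 - 42 = -40
New sum = old_sum + delta = 141 + (-40) = 101

Answer: 101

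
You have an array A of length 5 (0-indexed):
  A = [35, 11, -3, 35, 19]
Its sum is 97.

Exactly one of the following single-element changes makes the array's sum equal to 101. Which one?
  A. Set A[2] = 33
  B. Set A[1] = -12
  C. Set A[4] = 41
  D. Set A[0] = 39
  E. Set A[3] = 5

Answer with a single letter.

Answer: D

Derivation:
Option A: A[2] -3->33, delta=36, new_sum=97+(36)=133
Option B: A[1] 11->-12, delta=-23, new_sum=97+(-23)=74
Option C: A[4] 19->41, delta=22, new_sum=97+(22)=119
Option D: A[0] 35->39, delta=4, new_sum=97+(4)=101 <-- matches target
Option E: A[3] 35->5, delta=-30, new_sum=97+(-30)=67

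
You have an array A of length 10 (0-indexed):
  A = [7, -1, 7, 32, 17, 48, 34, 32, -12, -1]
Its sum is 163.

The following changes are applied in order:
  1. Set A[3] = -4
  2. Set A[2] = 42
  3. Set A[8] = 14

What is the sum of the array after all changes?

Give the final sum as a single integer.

Answer: 188

Derivation:
Initial sum: 163
Change 1: A[3] 32 -> -4, delta = -36, sum = 127
Change 2: A[2] 7 -> 42, delta = 35, sum = 162
Change 3: A[8] -12 -> 14, delta = 26, sum = 188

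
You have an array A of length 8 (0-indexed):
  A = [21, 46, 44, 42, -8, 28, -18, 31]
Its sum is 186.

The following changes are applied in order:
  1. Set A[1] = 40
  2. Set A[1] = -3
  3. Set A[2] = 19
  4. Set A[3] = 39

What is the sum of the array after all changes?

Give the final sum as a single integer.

Initial sum: 186
Change 1: A[1] 46 -> 40, delta = -6, sum = 180
Change 2: A[1] 40 -> -3, delta = -43, sum = 137
Change 3: A[2] 44 -> 19, delta = -25, sum = 112
Change 4: A[3] 42 -> 39, delta = -3, sum = 109

Answer: 109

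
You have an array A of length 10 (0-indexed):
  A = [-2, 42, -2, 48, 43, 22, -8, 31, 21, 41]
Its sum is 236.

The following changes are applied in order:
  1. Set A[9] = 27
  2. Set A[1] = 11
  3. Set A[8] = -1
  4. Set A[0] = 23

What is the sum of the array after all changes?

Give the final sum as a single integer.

Initial sum: 236
Change 1: A[9] 41 -> 27, delta = -14, sum = 222
Change 2: A[1] 42 -> 11, delta = -31, sum = 191
Change 3: A[8] 21 -> -1, delta = -22, sum = 169
Change 4: A[0] -2 -> 23, delta = 25, sum = 194

Answer: 194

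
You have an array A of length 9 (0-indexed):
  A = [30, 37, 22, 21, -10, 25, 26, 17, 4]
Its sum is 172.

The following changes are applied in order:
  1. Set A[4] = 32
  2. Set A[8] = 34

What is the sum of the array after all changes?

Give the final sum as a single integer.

Answer: 244

Derivation:
Initial sum: 172
Change 1: A[4] -10 -> 32, delta = 42, sum = 214
Change 2: A[8] 4 -> 34, delta = 30, sum = 244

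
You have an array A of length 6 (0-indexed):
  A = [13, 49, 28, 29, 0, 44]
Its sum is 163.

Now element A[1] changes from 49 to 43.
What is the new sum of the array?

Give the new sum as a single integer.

Answer: 157

Derivation:
Old value at index 1: 49
New value at index 1: 43
Delta = 43 - 49 = -6
New sum = old_sum + delta = 163 + (-6) = 157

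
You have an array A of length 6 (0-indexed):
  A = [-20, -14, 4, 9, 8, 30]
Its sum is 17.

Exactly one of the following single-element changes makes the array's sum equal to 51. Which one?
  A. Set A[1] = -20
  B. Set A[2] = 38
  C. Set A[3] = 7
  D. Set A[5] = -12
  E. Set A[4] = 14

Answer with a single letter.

Option A: A[1] -14->-20, delta=-6, new_sum=17+(-6)=11
Option B: A[2] 4->38, delta=34, new_sum=17+(34)=51 <-- matches target
Option C: A[3] 9->7, delta=-2, new_sum=17+(-2)=15
Option D: A[5] 30->-12, delta=-42, new_sum=17+(-42)=-25
Option E: A[4] 8->14, delta=6, new_sum=17+(6)=23

Answer: B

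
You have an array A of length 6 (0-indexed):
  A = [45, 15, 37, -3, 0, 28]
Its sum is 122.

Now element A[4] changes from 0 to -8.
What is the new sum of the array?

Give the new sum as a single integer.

Answer: 114

Derivation:
Old value at index 4: 0
New value at index 4: -8
Delta = -8 - 0 = -8
New sum = old_sum + delta = 122 + (-8) = 114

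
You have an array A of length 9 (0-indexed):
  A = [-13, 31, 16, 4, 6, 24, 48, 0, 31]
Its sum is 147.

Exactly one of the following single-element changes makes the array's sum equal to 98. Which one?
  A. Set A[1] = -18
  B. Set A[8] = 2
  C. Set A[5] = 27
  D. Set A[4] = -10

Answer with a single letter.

Option A: A[1] 31->-18, delta=-49, new_sum=147+(-49)=98 <-- matches target
Option B: A[8] 31->2, delta=-29, new_sum=147+(-29)=118
Option C: A[5] 24->27, delta=3, new_sum=147+(3)=150
Option D: A[4] 6->-10, delta=-16, new_sum=147+(-16)=131

Answer: A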